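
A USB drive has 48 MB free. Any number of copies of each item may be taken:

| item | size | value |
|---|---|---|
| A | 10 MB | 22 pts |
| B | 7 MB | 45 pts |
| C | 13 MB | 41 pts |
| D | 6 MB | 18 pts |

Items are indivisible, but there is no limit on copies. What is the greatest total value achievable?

Best value-per-unit is B at 45/7; filling with it alone gives 6×45 = 270.
Optimal mix: 6×B + 1×D → size 48, value 288.

288 pts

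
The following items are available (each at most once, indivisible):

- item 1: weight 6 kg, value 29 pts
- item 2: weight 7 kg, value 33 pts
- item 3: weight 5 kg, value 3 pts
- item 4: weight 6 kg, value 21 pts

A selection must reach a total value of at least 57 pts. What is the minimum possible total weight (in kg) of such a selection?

Subsets with value ≥ 57, sorted by total weight:
- item 1+item 2: weight 13, value 62
- item 1+item 2+item 3: weight 18, value 65
Minimum weight: 13 kg.

13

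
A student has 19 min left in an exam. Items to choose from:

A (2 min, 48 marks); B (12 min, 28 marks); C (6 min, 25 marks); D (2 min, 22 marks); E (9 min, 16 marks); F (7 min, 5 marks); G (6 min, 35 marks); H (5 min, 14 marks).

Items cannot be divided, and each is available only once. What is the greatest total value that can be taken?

130 marks

Check high-value combinations within 19 min:
- A+C+D+G: time 2+6+2+6=16, value 48+25+22+35=130
- A+C+G+H: time 2+6+6+5=19, value 48+25+35+14=122
- A+D+E+G: time 2+2+9+6=19, value 48+22+16+35=121
- A+D+G+H: time 2+2+6+5=15, value 48+22+35+14=119
Best: 130 marks.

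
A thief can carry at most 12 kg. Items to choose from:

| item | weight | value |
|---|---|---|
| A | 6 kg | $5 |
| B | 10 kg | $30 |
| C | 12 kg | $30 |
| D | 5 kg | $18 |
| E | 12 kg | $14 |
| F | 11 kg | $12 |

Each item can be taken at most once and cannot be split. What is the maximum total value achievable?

$30

Check high-value combinations within 12 kg:
- B: weight 10, value 30
- C: weight 12, value 30
- A+D: weight 6+5=11, value 5+18=23
- D: weight 5, value 18
Best: $30.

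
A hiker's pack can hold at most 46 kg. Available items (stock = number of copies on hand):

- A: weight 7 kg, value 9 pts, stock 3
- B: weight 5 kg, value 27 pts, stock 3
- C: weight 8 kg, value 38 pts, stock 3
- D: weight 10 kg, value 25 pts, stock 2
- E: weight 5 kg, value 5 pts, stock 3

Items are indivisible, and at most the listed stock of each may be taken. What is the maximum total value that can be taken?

204 pts

Best selections within weight 46 and stock limits:
- 1×A + 3×B + 3×C: weight 46, value 204
- 3×B + 3×C + 1×E: weight 44, value 200
Best: 204 pts.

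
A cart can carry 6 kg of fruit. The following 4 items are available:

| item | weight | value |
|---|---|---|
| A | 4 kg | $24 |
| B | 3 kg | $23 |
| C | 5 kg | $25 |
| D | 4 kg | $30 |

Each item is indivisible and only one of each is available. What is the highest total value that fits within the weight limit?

$30

Check high-value combinations within 6 kg:
- D: weight 4, value 30
- C: weight 5, value 25
- A: weight 4, value 24
Best: $30.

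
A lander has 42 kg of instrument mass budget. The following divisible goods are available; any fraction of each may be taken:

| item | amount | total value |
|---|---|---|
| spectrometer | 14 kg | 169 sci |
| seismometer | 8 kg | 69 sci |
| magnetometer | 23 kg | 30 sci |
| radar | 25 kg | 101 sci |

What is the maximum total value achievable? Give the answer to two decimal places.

318.80

Take in order of value per unit:
- spectrometer (169/14 per unit): all 14 → value 169, running total 169.00
- seismometer (69/8 per unit): all 8 → value 69, running total 238.00
- radar (101/25 per unit): 20 of 25 → value 20×101/25 = 80.8000, running total 318.80
Total 318.80.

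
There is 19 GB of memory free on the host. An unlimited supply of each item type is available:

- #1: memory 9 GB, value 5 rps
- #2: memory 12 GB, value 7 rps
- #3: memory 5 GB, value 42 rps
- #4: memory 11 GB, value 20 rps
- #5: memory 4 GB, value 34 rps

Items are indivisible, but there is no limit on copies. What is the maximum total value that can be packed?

Best value-per-unit is #5 at 34/4; filling with it alone gives 4×34 = 136.
Optimal mix: 3×#3 + 1×#5 → memory 19, value 160.

160 rps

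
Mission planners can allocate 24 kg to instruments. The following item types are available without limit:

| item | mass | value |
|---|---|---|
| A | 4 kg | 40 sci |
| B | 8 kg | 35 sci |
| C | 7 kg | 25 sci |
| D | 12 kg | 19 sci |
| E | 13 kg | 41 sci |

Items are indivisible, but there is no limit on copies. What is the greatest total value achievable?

240 sci

Best value-per-unit is A at 40/4, and filling with it alone uses mass 6×4=24. No mix of the others beats 6×40 = 240.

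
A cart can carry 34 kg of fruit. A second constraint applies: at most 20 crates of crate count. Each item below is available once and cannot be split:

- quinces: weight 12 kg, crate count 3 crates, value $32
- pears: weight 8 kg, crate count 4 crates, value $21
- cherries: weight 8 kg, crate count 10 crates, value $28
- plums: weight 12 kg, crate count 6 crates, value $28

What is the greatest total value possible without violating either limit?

$88

Feasible sets respecting both limits:
- quinces+cherries+plums: weight 32, crate count 19, value 88
- quinces+pears+cherries: weight 28, crate count 17, value 81
- quinces+pears+plums: weight 32, crate count 13, value 81
- pears+cherries+plums: weight 28, crate count 20, value 77
Best: $88.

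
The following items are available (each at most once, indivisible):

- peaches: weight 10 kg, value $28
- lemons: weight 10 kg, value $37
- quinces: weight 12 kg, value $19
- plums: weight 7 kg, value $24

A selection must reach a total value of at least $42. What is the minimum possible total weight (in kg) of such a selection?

17

Subsets with value ≥ 42, sorted by total weight:
- lemons+plums: weight 17, value 61
- peaches+plums: weight 17, value 52
- quinces+plums: weight 19, value 43
- peaches+lemons: weight 20, value 65
Minimum weight: 17 kg.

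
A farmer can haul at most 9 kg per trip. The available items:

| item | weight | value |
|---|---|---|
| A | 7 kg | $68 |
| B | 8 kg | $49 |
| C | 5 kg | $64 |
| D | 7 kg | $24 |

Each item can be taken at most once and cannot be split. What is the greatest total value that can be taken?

$68

Check high-value combinations within 9 kg:
- A: weight 7, value 68
- C: weight 5, value 64
- B: weight 8, value 49
- D: weight 7, value 24
Best: $68.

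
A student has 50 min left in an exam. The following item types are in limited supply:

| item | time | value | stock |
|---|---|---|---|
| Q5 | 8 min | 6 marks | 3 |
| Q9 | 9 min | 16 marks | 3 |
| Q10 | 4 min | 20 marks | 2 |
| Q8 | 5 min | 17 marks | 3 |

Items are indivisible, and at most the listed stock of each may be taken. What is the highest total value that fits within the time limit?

139 marks

Best selections within time 50 and stock limits:
- 3×Q9 + 2×Q10 + 3×Q8: time 50, value 139
- 1×Q5 + 2×Q9 + 2×Q10 + 3×Q8: time 49, value 129
Best: 139 marks.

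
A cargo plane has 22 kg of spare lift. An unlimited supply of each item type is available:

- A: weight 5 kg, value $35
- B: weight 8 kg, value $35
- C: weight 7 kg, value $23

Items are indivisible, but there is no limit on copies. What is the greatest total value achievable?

Best value-per-unit is A at 35/5, and filling with it alone uses weight 4×5=20. No mix of the others beats 4×35 = 140.

$140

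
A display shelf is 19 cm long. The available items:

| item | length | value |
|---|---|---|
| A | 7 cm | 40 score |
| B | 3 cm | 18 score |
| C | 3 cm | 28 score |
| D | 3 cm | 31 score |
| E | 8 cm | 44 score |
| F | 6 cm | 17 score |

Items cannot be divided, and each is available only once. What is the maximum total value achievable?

Check high-value combinations within 19 cm:
- B+C+D+E: length 3+3+3+8=17, value 18+28+31+44=121
- A+B+C+D: length 7+3+3+3=16, value 40+18+28+31=117
- A+C+D+F: length 7+3+3+6=19, value 40+28+31+17=116
- A+D+E: length 7+3+8=18, value 40+31+44=115
Best: 121 score.

121 score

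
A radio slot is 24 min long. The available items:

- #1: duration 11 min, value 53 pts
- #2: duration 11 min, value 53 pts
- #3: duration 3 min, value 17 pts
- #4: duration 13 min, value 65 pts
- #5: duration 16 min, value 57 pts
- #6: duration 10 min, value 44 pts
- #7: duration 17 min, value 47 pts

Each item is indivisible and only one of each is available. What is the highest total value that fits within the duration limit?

118 pts

Check high-value combinations within 24 min:
- #1+#4: duration 11+13=24, value 53+65=118
- #2+#4: duration 11+13=24, value 53+65=118
- #1+#3+#6: duration 11+3+10=24, value 53+17+44=114
Best: 118 pts.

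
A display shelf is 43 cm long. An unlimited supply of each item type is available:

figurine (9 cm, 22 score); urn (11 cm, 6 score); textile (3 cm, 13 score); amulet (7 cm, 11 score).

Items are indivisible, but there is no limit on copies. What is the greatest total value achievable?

182 score

Best value-per-unit is textile at 13/3, and filling with it alone uses length 14×3=42. No mix of the others beats 14×13 = 182.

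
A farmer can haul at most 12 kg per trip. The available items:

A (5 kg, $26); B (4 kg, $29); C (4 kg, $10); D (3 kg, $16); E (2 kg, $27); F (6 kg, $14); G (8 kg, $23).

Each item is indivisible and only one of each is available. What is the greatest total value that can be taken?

This is a 0/1 knapsack; check combinations near the capacity.
- A+B+E: weight 5+4+2=11, value 26+29+27=82
- B+D+E: weight 4+3+2=9, value 29+16+27=72
- A+B+D: weight 5+4+3=12, value 26+29+16=71
Best: $82.

$82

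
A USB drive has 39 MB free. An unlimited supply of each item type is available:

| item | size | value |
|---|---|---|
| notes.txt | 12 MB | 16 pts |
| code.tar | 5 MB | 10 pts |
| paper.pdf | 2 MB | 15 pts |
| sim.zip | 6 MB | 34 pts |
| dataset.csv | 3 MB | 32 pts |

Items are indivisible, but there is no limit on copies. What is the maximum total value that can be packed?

Best value-per-unit is dataset.csv at 32/3, and filling with it alone uses size 13×3=39. No mix of the others beats 13×32 = 416.

416 pts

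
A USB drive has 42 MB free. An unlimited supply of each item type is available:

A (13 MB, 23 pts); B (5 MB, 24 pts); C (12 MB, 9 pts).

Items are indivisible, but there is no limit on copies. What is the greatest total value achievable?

192 pts

Best value-per-unit is B at 24/5, and filling with it alone uses size 8×5=40. No mix of the others beats 8×24 = 192.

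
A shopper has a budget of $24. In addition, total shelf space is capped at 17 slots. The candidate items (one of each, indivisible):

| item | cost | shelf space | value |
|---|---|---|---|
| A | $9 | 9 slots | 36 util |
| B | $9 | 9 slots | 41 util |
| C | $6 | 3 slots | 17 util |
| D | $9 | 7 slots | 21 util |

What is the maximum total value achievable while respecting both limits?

62 util

Feasible sets respecting both limits:
- B+D: cost 18, shelf space 16, value 62
- B+C: cost 15, shelf space 12, value 58
- A+D: cost 18, shelf space 16, value 57
- A+C: cost 15, shelf space 12, value 53
Best: 62 util.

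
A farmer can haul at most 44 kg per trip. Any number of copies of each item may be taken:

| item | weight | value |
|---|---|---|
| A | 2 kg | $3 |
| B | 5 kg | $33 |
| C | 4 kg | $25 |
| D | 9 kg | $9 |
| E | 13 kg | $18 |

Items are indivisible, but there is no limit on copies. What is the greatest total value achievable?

Best value-per-unit is B at 33/5; filling with it alone gives 8×33 = 264.
Optimal mix: 8×B + 1×C → weight 44, value 289.

$289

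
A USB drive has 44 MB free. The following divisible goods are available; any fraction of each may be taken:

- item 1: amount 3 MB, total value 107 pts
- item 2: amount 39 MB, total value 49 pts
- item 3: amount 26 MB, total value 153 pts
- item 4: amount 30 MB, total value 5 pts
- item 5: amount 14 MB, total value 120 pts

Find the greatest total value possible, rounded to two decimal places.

381.26

Take in order of value per unit:
- item 1 (107/3 per unit): all 3 → value 107, running total 107.00
- item 5 (120/14 per unit): all 14 → value 120, running total 227.00
- item 3 (153/26 per unit): all 26 → value 153, running total 380.00
- item 2 (49/39 per unit): 1 of 39 → value 1×49/39 = 1.2564, running total 381.26
Total 381.26.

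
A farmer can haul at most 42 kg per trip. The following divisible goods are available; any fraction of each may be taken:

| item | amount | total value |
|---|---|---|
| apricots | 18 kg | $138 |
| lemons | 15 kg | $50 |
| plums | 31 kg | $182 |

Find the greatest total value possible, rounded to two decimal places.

Take in order of value per unit:
- apricots (138/18 per unit): all 18 → value 138, running total 138.00
- plums (182/31 per unit): 24 of 31 → value 24×182/31 = 140.9032, running total 278.90
Total 278.90.

278.90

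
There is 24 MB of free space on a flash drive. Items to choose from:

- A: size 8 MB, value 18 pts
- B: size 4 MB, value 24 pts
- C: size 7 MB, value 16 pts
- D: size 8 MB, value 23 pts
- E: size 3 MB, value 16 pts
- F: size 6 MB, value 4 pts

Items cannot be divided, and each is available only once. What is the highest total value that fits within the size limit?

81 pts

Check high-value combinations within 24 MB:
- A+B+D+E: size 8+4+8+3=23, value 18+24+23+16=81
- B+C+D+E: size 4+7+8+3=22, value 24+16+23+16=79
- A+B+C+E: size 8+4+7+3=22, value 18+24+16+16=74
- B+D+E+F: size 4+8+3+6=21, value 24+23+16+4=67
Best: 81 pts.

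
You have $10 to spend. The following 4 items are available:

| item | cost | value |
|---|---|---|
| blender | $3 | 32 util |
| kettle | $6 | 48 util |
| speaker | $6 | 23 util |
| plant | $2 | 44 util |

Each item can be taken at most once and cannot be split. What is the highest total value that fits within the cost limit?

92 util

Check high-value combinations within $10:
- kettle+plant: cost 6+2=8, value 48+44=92
- blender+kettle: cost 3+6=9, value 32+48=80
- blender+plant: cost 3+2=5, value 32+44=76
- speaker+plant: cost 6+2=8, value 23+44=67
- blender+speaker: cost 3+6=9, value 32+23=55
Best: 92 util.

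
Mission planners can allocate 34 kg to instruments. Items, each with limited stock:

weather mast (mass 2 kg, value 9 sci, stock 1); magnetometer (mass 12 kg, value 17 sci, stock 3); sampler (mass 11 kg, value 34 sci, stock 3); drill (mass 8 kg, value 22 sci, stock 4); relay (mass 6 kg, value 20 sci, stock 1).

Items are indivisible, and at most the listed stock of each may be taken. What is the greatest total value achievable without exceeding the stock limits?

102 sci

Best selections within mass 34 and stock limits:
- 3×sampler: mass 33, value 102
- 1×weather mast + 2×sampler + 1×drill: mass 32, value 99
Best: 102 sci.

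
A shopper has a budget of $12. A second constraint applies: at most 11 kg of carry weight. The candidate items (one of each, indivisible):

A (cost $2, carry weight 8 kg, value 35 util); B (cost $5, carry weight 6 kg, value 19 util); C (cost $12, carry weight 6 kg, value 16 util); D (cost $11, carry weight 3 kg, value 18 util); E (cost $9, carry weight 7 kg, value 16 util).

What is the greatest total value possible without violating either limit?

35 util

Feasible sets respecting both limits:
- A: cost 2, carry weight 8, value 35
- B: cost 5, carry weight 6, value 19
- D: cost 11, carry weight 3, value 18
- C: cost 12, carry weight 6, value 16
Best: 35 util.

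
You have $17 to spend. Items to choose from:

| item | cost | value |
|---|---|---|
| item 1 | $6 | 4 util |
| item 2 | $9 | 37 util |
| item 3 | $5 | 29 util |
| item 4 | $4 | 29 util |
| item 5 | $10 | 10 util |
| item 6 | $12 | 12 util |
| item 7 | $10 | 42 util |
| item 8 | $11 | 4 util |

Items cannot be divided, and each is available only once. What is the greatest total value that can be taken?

Check high-value combinations within $17:
- item 4+item 7: cost 4+10=14, value 29+42=71
- item 3+item 7: cost 5+10=15, value 29+42=71
- item 2+item 4: cost 9+4=13, value 37+29=66
- item 2+item 3: cost 9+5=14, value 37+29=66
- item 1+item 3+item 4: cost 6+5+4=15, value 4+29+29=62
Best: 71 util.

71 util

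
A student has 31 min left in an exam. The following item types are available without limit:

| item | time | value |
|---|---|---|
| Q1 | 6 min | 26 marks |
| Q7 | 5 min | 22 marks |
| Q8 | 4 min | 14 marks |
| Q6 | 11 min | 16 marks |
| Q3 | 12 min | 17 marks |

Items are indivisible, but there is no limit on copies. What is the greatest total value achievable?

136 marks

Best value-per-unit is Q7 at 22/5; filling with it alone gives 6×22 = 132.
Optimal mix: 1×Q1 + 5×Q7 → time 31, value 136.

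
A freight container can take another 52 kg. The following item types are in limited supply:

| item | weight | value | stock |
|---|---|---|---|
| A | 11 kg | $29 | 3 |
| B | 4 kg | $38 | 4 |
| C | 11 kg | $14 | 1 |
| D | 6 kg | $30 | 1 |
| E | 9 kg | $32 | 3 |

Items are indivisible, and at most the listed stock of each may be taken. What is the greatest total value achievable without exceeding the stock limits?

Top feasible selections:
- 4×B + 1×D + 3×E: weight 49, value 278
- 1×A + 4×B + 1×D + 2×E: weight 51, value 275
- 4×B + 1×C + 1×D + 2×E: weight 51, value 260
- 4×B + 3×E: weight 43, value 248
Best: $278.

$278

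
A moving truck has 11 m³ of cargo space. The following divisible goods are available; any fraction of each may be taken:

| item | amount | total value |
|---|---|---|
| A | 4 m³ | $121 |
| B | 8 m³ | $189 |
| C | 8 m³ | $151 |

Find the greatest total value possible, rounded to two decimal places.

286.38

Take in order of value per unit:
- A (121/4 per unit): all 4 → value 121, running total 121.00
- B (189/8 per unit): 7 of 8 → value 7×189/8 = 165.3750, running total 286.38
Total 286.38.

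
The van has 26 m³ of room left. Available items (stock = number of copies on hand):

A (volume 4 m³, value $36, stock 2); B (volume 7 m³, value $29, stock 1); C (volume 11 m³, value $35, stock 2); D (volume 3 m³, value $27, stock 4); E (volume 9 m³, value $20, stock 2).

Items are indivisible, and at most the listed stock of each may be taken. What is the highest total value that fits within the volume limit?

$182

Top feasible selections:
- 2×A + 1×B + 3×D: volume 24, value 182
- 2×A + 4×D: volume 20, value 180
Best: $182.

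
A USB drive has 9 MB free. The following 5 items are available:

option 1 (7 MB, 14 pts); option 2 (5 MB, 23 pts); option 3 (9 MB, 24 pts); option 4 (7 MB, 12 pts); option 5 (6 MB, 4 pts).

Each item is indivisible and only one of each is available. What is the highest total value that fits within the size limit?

This is a 0/1 knapsack; check combinations near the capacity.
- option 3: size 9, value 24
- option 2: size 5, value 23
- option 1: size 7, value 14
- option 4: size 7, value 12
Best: 24 pts.

24 pts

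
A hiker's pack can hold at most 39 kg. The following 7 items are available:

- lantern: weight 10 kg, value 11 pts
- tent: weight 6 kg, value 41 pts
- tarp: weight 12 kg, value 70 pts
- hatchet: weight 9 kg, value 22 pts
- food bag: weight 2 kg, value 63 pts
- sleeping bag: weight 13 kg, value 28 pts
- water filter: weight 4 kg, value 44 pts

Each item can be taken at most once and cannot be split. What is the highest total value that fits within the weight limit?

Check high-value combinations within 39 kg:
- tent+tarp+food bag+sleeping bag+water filter: weight 6+12+2+13+4=37, value 41+70+63+28+44=246
- tent+tarp+hatchet+food bag+water filter: weight 6+12+9+2+4=33, value 41+70+22+63+44=240
- lantern+tent+tarp+food bag+water filter: weight 10+6+12+2+4=34, value 11+41+70+63+44=229
- tent+tarp+food bag+water filter: weight 6+12+2+4=24, value 41+70+63+44=218
- lantern+tarp+hatchet+food bag+water filter: weight 10+12+9+2+4=37, value 11+70+22+63+44=210
Best: 246 pts.

246 pts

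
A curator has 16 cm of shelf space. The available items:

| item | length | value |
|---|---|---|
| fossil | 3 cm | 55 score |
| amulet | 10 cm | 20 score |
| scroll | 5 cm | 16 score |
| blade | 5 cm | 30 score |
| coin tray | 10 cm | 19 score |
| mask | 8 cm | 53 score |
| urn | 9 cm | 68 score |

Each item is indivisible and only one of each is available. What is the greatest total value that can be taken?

Check high-value combinations within 16 cm:
- fossil+blade+mask: length 3+5+8=16, value 55+30+53=138
- fossil+scroll+mask: length 3+5+8=16, value 55+16+53=124
- fossil+urn: length 3+9=12, value 55+68=123
Best: 138 score.

138 score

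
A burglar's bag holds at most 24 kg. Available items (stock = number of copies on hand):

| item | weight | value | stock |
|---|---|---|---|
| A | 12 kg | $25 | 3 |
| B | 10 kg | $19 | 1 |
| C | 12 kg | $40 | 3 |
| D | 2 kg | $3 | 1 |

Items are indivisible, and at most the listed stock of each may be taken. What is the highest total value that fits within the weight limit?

Top feasible selections:
- 2×C: weight 24, value 80
- 1×A + 1×C: weight 24, value 65
Best: $80.

$80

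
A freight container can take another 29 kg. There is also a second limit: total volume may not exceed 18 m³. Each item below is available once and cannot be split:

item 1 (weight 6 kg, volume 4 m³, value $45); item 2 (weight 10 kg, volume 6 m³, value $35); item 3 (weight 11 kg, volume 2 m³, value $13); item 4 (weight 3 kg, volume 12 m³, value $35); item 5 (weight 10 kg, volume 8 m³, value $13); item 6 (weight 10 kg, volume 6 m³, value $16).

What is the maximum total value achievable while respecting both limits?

$96

Feasible sets respecting both limits:
- item 1+item 2+item 6: weight 26, volume 16, value 96
- item 1+item 2+item 3: weight 27, volume 12, value 93
- item 1+item 3+item 4: weight 20, volume 18, value 93
- item 1+item 2+item 5: weight 26, volume 18, value 93
Best: $96.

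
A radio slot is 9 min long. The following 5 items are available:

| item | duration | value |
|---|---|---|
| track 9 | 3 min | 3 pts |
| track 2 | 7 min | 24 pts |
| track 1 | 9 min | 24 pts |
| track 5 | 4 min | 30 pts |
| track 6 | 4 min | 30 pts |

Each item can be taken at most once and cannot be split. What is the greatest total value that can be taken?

Check high-value combinations within 9 min:
- track 5+track 6: duration 4+4=8, value 30+30=60
- track 9+track 5: duration 3+4=7, value 3+30=33
- track 9+track 6: duration 3+4=7, value 3+30=33
- track 5: duration 4, value 30
Best: 60 pts.

60 pts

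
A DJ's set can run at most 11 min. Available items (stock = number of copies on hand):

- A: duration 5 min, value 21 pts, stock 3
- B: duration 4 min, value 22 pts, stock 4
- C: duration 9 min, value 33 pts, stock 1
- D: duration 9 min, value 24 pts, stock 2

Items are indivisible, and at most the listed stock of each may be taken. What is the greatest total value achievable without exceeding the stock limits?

44 pts

Top feasible selections:
- 2×B: duration 8, value 44
- 1×A + 1×B: duration 9, value 43
Best: 44 pts.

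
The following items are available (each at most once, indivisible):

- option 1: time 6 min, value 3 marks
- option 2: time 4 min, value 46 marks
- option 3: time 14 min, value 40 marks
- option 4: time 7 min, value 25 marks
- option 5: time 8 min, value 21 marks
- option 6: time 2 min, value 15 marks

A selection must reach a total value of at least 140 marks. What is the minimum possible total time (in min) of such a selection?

Subsets with value ≥ 140, sorted by total time:
- option 2+option 3+option 4+option 5+option 6: time 35, value 147
- option 1+option 2+option 3+option 4+option 5+option 6: time 41, value 150
Minimum time: 35 min.

35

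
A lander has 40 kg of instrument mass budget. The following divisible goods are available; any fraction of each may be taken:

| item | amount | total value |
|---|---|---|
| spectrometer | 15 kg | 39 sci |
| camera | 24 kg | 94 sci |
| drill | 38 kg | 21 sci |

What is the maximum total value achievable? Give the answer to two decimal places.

Take in order of value per unit:
- camera (94/24 per unit): all 24 → value 94, running total 94.00
- spectrometer (39/15 per unit): all 15 → value 39, running total 133.00
- drill (21/38 per unit): 1 of 38 → value 1×21/38 = 0.5526, running total 133.55
Total 133.55.

133.55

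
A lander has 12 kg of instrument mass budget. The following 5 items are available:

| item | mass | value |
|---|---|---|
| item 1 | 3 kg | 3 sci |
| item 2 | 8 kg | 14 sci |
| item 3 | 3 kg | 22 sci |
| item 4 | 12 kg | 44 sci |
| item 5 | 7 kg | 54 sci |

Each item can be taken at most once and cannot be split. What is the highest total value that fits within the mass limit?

Check high-value combinations within 12 kg:
- item 3+item 5: mass 3+7=10, value 22+54=76
- item 1+item 5: mass 3+7=10, value 3+54=57
- item 5: mass 7, value 54
Best: 76 sci.

76 sci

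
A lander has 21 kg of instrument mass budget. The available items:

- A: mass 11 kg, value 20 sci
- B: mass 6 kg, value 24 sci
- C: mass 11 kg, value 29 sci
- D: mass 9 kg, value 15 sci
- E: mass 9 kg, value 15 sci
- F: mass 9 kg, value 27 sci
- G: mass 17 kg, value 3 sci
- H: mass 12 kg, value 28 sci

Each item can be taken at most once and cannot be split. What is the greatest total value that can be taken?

Check high-value combinations within 21 kg:
- C+F: mass 11+9=20, value 29+27=56
- F+H: mass 9+12=21, value 27+28=55
- B+C: mass 6+11=17, value 24+29=53
- B+H: mass 6+12=18, value 24+28=52
Best: 56 sci.

56 sci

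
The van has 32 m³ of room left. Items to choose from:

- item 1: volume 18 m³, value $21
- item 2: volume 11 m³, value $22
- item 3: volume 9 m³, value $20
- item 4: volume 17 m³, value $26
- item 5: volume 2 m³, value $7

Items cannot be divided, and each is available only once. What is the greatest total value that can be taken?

This is a 0/1 knapsack; check combinations near the capacity.
- item 2+item 4+item 5: volume 11+17+2=30, value 22+26+7=55
- item 3+item 4+item 5: volume 9+17+2=28, value 20+26+7=53
- item 1+item 2+item 5: volume 18+11+2=31, value 21+22+7=50
- item 2+item 3+item 5: volume 11+9+2=22, value 22+20+7=49
Best: $55.

$55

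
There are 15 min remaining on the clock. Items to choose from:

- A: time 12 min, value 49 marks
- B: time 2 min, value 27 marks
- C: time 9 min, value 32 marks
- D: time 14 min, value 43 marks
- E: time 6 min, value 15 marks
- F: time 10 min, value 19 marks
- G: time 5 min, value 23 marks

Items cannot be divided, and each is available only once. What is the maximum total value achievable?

76 marks

Check high-value combinations within 15 min:
- A+B: time 12+2=14, value 49+27=76
- B+E+G: time 2+6+5=13, value 27+15+23=65
- B+C: time 2+9=11, value 27+32=59
Best: 76 marks.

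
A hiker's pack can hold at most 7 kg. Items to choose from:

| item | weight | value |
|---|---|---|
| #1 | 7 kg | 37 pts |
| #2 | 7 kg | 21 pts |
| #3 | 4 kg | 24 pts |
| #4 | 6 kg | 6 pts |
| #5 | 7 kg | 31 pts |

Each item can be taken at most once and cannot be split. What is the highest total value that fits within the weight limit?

37 pts

Check high-value combinations within 7 kg:
- #1: weight 7, value 37
- #5: weight 7, value 31
- #3: weight 4, value 24
- #2: weight 7, value 21
- #4: weight 6, value 6
Best: 37 pts.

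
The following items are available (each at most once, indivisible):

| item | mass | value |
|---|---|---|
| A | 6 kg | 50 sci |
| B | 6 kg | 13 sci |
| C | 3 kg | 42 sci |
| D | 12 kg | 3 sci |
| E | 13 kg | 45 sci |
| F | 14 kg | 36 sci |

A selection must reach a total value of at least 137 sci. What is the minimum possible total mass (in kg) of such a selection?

22

Subsets with value ≥ 137, sorted by total mass:
- A+C+E: mass 22, value 137
- A+B+C+E: mass 28, value 150
Minimum mass: 22 kg.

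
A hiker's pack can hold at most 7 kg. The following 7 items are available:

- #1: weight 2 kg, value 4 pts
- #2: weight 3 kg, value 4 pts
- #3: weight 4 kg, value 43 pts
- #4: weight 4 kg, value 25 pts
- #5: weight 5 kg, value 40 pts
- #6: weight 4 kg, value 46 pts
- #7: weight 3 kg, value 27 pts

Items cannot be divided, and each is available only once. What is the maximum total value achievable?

Check high-value combinations within 7 kg:
- #6+#7: weight 4+3=7, value 46+27=73
- #3+#7: weight 4+3=7, value 43+27=70
- #4+#7: weight 4+3=7, value 25+27=52
- #1+#6: weight 2+4=6, value 4+46=50
- #2+#6: weight 3+4=7, value 4+46=50
Best: 73 pts.

73 pts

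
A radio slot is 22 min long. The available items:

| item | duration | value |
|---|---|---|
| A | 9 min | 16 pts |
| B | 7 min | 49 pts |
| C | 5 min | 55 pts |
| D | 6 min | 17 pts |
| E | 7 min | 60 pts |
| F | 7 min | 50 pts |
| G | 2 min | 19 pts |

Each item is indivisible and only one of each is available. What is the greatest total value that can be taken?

184 pts

This is a 0/1 knapsack; check combinations near the capacity.
- C+E+F+G: duration 5+7+7+2=21, value 55+60+50+19=184
- B+C+E+G: duration 7+5+7+2=21, value 49+55+60+19=183
- B+C+F+G: duration 7+5+7+2=21, value 49+55+50+19=173
Best: 184 pts.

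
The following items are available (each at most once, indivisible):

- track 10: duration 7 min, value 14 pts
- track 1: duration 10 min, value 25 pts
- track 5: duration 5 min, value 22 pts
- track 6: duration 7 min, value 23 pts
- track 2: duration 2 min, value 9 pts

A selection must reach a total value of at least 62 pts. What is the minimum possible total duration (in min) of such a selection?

Subsets with value ≥ 62, sorted by total duration:
- track 10+track 5+track 6+track 2: duration 21, value 68
- track 1+track 5+track 6: duration 22, value 70
- track 1+track 5+track 6+track 2: duration 24, value 79
- track 10+track 1+track 5+track 2: duration 24, value 70
Minimum duration: 21 min.

21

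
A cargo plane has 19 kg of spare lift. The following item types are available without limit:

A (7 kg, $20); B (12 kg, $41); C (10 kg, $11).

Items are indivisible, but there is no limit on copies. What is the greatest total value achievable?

Best value-per-unit is B at 41/12; filling with it alone gives 1×41 = 41.
Optimal mix: 1×A + 1×B → weight 19, value 61.

$61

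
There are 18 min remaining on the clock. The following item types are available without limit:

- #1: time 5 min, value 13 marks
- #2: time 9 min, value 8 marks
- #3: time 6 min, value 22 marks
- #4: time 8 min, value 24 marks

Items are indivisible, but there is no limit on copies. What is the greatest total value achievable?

66 marks

Best value-per-unit is #3 at 22/6, and filling with it alone uses time 3×6=18. No mix of the others beats 3×22 = 66.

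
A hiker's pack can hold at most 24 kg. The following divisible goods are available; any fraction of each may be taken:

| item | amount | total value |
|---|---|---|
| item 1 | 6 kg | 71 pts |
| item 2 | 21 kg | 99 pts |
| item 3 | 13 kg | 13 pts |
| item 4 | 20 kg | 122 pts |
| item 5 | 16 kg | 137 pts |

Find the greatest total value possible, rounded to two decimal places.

Take in order of value per unit:
- item 1 (71/6 per unit): all 6 → value 71, running total 71.00
- item 5 (137/16 per unit): all 16 → value 137, running total 208.00
- item 4 (122/20 per unit): 2 of 20 → value 2×122/20 = 12.2000, running total 220.20
Total 220.20.

220.20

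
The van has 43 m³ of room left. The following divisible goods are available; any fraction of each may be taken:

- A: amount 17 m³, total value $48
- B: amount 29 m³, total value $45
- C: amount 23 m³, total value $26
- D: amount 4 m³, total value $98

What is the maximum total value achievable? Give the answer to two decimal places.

Take in order of value per unit:
- D (98/4 per unit): all 4 → value 98, running total 98.00
- A (48/17 per unit): all 17 → value 48, running total 146.00
- B (45/29 per unit): 22 of 29 → value 22×45/29 = 34.1379, running total 180.14
Total 180.14.

180.14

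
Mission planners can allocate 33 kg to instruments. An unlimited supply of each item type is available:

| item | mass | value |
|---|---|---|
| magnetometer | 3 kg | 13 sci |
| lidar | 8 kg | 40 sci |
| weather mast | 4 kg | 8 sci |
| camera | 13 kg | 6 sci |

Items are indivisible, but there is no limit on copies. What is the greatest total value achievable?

160 sci

Best value-per-unit is lidar at 40/8, and filling with it alone uses mass 4×8=32. No mix of the others beats 4×40 = 160.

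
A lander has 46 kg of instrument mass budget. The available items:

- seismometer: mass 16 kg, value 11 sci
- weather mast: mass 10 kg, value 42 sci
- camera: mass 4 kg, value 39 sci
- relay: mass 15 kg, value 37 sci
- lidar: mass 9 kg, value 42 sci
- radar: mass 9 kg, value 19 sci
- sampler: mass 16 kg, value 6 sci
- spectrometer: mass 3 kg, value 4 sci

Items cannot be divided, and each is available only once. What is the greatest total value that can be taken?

This is a 0/1 knapsack; check combinations near the capacity.
- weather mast+camera+relay+lidar+spectrometer: mass 10+4+15+9+3=41, value 42+39+37+42+4=164
- weather mast+camera+relay+lidar: mass 10+4+15+9=38, value 42+39+37+42=160
- weather mast+camera+lidar+radar+spectrometer: mass 10+4+9+9+3=35, value 42+39+42+19+4=146
Best: 164 sci.

164 sci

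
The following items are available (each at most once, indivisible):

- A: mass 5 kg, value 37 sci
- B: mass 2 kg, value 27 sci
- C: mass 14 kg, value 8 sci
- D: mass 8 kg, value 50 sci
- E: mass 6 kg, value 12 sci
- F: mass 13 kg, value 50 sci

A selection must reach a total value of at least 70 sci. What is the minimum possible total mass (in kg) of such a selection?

Subsets with value ≥ 70, sorted by total mass:
- B+D: mass 10, value 77
- A+D: mass 13, value 87
- A+B+E: mass 13, value 76
- A+B+D: mass 15, value 114
Minimum mass: 10 kg.

10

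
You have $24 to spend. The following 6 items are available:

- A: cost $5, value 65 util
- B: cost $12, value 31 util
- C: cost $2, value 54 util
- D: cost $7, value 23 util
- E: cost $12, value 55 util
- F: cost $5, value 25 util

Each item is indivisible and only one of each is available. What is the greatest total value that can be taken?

199 util

This is a 0/1 knapsack; check combinations near the capacity.
- A+C+E+F: cost 5+2+12+5=24, value 65+54+55+25=199
- A+B+C+F: cost 5+12+2+5=24, value 65+31+54+25=175
- A+C+E: cost 5+2+12=19, value 65+54+55=174
- A+C+D+F: cost 5+2+7+5=19, value 65+54+23+25=167
Best: 199 util.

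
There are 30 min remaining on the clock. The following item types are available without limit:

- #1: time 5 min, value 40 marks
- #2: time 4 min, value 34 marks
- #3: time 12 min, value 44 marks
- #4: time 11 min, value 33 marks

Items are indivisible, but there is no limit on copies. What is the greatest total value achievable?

Best value-per-unit is #2 at 34/4; filling with it alone gives 7×34 = 238.
Optimal mix: 2×#1 + 5×#2 → time 30, value 250.

250 marks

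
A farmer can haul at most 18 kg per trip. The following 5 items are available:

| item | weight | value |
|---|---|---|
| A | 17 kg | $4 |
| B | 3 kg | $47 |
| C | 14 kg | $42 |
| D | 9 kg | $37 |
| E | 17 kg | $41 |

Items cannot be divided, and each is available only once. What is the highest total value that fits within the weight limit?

Check high-value combinations within 18 kg:
- B+C: weight 3+14=17, value 47+42=89
- B+D: weight 3+9=12, value 47+37=84
- B: weight 3, value 47
- C: weight 14, value 42
Best: $89.

$89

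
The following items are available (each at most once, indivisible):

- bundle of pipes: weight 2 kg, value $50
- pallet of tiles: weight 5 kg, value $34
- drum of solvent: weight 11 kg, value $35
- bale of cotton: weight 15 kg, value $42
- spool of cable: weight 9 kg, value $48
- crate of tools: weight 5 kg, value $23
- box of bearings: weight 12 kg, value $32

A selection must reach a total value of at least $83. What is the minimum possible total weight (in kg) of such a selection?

7

Subsets with value ≥ 83, sorted by total weight:
- bundle of pipes+pallet of tiles: weight 7, value 84
- bundle of pipes+spool of cable: weight 11, value 98
- bundle of pipes+pallet of tiles+crate of tools: weight 12, value 107
- bundle of pipes+drum of solvent: weight 13, value 85
Minimum weight: 7 kg.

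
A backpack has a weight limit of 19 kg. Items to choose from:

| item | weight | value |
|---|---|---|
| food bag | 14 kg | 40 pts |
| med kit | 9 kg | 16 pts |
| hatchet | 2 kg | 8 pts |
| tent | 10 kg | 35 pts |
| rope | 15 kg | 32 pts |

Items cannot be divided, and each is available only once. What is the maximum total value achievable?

51 pts

This is a 0/1 knapsack; check combinations near the capacity.
- med kit+tent: weight 9+10=19, value 16+35=51
- food bag+hatchet: weight 14+2=16, value 40+8=48
- hatchet+tent: weight 2+10=12, value 8+35=43
- food bag: weight 14, value 40
Best: 51 pts.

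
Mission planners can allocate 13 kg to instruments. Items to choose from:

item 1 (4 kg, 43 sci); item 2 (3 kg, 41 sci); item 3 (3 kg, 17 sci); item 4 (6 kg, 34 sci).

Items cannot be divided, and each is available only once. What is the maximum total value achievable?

118 sci

Check high-value combinations within 13 kg:
- item 1+item 2+item 4: mass 4+3+6=13, value 43+41+34=118
- item 1+item 2+item 3: mass 4+3+3=10, value 43+41+17=101
- item 1+item 3+item 4: mass 4+3+6=13, value 43+17+34=94
- item 2+item 3+item 4: mass 3+3+6=12, value 41+17+34=92
- item 1+item 2: mass 4+3=7, value 43+41=84
Best: 118 sci.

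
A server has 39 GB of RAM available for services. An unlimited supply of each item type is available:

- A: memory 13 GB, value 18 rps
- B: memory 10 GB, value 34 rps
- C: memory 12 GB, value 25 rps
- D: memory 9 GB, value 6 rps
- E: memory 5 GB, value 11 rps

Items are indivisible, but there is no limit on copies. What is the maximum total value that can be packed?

Best value-per-unit is B at 34/10; filling with it alone gives 3×34 = 102.
Optimal mix: 3×B + 1×E → memory 35, value 113.

113 rps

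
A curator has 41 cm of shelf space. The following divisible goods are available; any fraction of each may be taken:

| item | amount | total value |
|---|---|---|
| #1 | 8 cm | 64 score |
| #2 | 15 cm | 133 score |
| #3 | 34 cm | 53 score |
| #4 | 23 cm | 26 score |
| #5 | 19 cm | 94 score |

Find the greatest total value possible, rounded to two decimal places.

Take in order of value per unit:
- #2 (133/15 per unit): all 15 → value 133, running total 133.00
- #1 (64/8 per unit): all 8 → value 64, running total 197.00
- #5 (94/19 per unit): 18 of 19 → value 18×94/19 = 89.0526, running total 286.05
Total 286.05.

286.05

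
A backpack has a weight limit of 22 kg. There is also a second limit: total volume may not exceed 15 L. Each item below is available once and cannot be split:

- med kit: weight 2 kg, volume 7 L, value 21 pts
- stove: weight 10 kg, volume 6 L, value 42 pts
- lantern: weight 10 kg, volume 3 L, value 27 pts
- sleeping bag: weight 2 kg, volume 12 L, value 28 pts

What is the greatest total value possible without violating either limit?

69 pts

Feasible sets respecting both limits:
- stove+lantern: weight 20, volume 9, value 69
- med kit+stove: weight 12, volume 13, value 63
- lantern+sleeping bag: weight 12, volume 15, value 55
- med kit+lantern: weight 12, volume 10, value 48
Best: 69 pts.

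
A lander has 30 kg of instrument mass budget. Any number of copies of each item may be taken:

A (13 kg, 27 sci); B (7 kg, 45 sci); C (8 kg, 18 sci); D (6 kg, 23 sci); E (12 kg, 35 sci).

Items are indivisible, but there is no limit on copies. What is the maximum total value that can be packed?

180 sci

Best value-per-unit is B at 45/7, and filling with it alone uses mass 4×7=28. No mix of the others beats 4×45 = 180.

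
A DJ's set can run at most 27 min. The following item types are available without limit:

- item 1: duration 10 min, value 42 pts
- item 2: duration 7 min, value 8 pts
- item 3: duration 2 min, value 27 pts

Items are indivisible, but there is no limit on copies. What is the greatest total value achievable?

Best value-per-unit is item 3 at 27/2, and filling with it alone uses duration 13×2=26. No mix of the others beats 13×27 = 351.

351 pts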